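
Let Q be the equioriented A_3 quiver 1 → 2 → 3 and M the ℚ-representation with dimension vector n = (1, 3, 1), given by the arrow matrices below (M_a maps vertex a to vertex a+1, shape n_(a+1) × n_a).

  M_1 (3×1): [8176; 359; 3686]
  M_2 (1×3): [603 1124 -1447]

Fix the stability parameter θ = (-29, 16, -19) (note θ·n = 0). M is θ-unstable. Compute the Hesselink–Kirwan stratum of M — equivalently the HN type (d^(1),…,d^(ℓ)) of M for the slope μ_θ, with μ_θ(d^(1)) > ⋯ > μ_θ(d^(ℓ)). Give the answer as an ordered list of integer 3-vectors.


Interval decomposition of M: I[1,3], I[2,2]^2.
HN type (ℓ=3): μ^(1)=16; μ^(2)=-3/2; μ^(3)=-29

((0, 2, 0); (0, 1, 1); (1, 0, 0))


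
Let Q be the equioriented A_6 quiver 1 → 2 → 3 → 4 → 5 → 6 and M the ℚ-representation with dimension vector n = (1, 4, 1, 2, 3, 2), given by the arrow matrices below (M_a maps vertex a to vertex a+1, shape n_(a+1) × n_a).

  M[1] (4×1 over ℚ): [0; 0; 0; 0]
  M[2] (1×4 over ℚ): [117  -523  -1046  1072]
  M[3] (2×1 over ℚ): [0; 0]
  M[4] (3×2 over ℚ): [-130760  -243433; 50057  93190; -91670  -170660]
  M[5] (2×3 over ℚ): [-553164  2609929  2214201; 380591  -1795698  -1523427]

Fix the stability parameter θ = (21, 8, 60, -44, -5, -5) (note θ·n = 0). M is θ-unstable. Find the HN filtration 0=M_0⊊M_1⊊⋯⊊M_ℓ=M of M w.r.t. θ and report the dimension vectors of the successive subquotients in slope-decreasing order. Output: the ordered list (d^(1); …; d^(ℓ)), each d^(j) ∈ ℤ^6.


Via rank(M_{q-1}∘⋯∘M_p): M ≅ I[1,1], I[2,2]^3, I[2,3], I[4,6]^2, I[5,5].
μ_θ-semistable layers: μ^(1)=60; μ^(2)=21; μ^(3)=8; μ^(4)=-5; μ^(5)=-44

((0, 0, 1, 0, 0, 0); (1, 0, 0, 0, 0, 0); (0, 4, 0, 0, 0, 0); (0, 0, 0, 0, 3, 2); (0, 0, 0, 2, 0, 0))


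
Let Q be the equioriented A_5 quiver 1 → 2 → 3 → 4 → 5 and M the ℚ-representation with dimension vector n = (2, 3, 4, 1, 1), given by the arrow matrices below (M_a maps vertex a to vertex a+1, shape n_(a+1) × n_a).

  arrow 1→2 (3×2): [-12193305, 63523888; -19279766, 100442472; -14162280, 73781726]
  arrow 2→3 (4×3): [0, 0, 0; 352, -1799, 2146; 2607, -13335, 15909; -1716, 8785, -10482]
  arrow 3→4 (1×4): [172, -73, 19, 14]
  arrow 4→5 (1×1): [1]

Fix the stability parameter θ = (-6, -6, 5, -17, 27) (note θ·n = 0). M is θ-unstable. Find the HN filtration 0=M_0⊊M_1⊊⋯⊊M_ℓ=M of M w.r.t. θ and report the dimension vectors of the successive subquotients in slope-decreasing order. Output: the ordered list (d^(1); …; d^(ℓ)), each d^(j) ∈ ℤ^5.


Barcode: M ≅ I[1,2], I[1,5], I[2,3], I[3,3]^2. HN layers by μ_θ (3 steps, strictly decreasing):
  μ^(1)=27; μ^(2)=5; μ^(3)=-6

((0, 0, 0, 0, 1); (0, 0, 3, 0, 0); (2, 3, 1, 1, 0))


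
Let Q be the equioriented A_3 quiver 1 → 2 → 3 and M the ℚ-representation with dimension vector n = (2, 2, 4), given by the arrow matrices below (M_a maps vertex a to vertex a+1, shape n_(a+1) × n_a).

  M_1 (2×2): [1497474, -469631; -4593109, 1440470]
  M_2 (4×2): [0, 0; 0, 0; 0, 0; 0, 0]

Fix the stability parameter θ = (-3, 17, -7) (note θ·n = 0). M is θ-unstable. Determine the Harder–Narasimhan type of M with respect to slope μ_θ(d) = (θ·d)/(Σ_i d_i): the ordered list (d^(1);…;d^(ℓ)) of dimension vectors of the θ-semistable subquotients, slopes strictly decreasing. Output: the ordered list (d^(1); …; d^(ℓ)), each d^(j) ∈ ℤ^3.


Via rank(M_{q-1}∘⋯∘M_p): M ≅ I[1,2]^2, I[3,3]^4.
μ_θ-semistable layers: μ^(1)=17; μ^(2)=-3; μ^(3)=-7

((0, 2, 0); (2, 0, 0); (0, 0, 4))


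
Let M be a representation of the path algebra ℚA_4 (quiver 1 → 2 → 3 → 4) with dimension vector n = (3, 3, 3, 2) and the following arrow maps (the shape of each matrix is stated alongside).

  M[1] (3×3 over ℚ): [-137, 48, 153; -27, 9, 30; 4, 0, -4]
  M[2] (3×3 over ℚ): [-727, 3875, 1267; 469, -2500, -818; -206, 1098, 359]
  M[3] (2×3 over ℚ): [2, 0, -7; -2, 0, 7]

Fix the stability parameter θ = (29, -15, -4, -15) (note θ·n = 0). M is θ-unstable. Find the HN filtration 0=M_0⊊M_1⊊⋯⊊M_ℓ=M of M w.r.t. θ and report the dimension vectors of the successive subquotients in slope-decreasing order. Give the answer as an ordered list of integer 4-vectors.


Barcode: M ≅ I[1,1], I[1,3]^2, I[2,4], I[4,4]. HN layers by μ_θ (4 steps, strictly decreasing):
  μ^(1)=29; μ^(2)=10/3; μ^(3)=-19/2; μ^(4)=-15

((1, 0, 0, 0); (2, 2, 2, 0); (0, 0, 1, 1); (0, 1, 0, 1))


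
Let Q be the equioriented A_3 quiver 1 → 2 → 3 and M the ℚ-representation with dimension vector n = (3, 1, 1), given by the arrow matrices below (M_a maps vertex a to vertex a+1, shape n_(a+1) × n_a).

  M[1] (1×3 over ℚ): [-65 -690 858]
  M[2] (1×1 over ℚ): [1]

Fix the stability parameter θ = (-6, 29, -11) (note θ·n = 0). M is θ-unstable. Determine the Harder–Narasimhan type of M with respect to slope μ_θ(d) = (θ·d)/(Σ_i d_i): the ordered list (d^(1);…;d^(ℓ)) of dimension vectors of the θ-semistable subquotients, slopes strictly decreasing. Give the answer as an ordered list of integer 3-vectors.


Via rank(M_{q-1}∘⋯∘M_p): M ≅ I[1,1]^2, I[1,3].
μ_θ-semistable layers: μ^(1)=9; μ^(2)=-6

((0, 1, 1); (3, 0, 0))


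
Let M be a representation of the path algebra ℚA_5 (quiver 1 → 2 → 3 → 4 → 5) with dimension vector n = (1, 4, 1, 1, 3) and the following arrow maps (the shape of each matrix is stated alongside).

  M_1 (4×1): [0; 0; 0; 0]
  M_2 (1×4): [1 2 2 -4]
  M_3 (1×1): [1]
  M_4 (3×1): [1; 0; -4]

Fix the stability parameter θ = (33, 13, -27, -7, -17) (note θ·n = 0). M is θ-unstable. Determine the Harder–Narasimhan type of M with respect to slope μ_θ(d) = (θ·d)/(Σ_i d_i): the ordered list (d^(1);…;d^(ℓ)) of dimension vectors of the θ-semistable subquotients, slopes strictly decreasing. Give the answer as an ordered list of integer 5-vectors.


Interval decomposition of M: I[1,1], I[2,2]^3, I[2,5], I[5,5]^2.
HN type (ℓ=4): μ^(1)=33; μ^(2)=13; μ^(3)=-19/2; μ^(4)=-17

((1, 0, 0, 0, 0); (0, 3, 0, 0, 0); (0, 1, 1, 1, 1); (0, 0, 0, 0, 2))


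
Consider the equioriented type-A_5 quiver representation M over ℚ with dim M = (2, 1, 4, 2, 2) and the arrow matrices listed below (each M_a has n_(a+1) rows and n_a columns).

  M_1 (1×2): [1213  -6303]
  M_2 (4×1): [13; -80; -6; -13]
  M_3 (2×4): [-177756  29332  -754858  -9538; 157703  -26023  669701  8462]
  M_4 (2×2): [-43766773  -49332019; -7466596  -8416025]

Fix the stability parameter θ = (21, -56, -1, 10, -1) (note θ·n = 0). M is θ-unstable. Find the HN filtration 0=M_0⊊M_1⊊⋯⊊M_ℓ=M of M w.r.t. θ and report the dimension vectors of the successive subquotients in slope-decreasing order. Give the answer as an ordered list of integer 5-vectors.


Barcode: M ≅ I[1,1], I[1,5], I[3,3]^2, I[3,5]. HN layers by μ_θ (4 steps, strictly decreasing):
  μ^(1)=21; μ^(2)=9/2; μ^(3)=-1; μ^(4)=-35/2

((1, 0, 0, 0, 0); (0, 0, 0, 2, 2); (0, 0, 4, 0, 0); (1, 1, 0, 0, 0))


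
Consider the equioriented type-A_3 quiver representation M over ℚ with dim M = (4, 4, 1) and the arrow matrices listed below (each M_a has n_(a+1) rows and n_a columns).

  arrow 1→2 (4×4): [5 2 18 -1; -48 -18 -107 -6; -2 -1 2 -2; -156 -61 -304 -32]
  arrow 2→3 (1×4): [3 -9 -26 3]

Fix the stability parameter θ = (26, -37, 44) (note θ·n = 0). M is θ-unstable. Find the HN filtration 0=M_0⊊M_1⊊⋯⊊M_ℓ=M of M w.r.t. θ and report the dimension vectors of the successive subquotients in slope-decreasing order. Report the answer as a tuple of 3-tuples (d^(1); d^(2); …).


Via rank(M_{q-1}∘⋯∘M_p): M ≅ I[1,2]^3, I[1,3].
μ_θ-semistable layers: μ^(1)=44; μ^(2)=-11/2

((0, 0, 1); (4, 4, 0))


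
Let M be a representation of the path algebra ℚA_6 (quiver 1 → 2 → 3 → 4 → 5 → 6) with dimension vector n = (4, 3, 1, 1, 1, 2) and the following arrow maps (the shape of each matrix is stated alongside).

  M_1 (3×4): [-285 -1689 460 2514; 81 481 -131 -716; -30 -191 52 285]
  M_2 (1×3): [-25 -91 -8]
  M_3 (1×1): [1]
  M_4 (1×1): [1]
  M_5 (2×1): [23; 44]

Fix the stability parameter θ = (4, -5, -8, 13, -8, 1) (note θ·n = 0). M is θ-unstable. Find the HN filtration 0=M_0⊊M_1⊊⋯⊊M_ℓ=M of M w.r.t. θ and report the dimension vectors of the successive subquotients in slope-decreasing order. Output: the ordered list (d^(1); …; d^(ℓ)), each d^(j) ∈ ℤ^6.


Interval decomposition of M: I[1,1], I[1,2]^2, I[1,6], I[6,6].
HN type (ℓ=5): μ^(1)=4; μ^(2)=2; μ^(3)=1; μ^(4)=-1/2; μ^(5)=-3

((1, 0, 0, 0, 0, 0); (0, 0, 0, 1, 1, 1); (0, 0, 0, 0, 0, 1); (2, 2, 0, 0, 0, 0); (1, 1, 1, 0, 0, 0))


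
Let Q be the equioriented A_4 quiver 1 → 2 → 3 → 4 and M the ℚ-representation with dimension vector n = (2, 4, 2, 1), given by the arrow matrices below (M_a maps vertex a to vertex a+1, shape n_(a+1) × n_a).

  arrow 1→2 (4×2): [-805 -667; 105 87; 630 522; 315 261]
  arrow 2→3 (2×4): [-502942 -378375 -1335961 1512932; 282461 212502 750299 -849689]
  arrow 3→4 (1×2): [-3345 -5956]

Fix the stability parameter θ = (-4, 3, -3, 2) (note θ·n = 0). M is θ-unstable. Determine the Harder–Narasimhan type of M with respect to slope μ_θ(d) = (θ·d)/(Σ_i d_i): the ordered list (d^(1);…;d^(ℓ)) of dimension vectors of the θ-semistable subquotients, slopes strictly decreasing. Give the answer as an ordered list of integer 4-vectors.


Via rank(M_{q-1}∘⋯∘M_p): M ≅ I[1,1], I[1,4], I[2,2]^2, I[2,3].
μ_θ-semistable layers: μ^(1)=3; μ^(2)=2; μ^(3)=0; μ^(4)=-4

((0, 2, 0, 0); (0, 0, 0, 1); (0, 2, 2, 0); (2, 0, 0, 0))


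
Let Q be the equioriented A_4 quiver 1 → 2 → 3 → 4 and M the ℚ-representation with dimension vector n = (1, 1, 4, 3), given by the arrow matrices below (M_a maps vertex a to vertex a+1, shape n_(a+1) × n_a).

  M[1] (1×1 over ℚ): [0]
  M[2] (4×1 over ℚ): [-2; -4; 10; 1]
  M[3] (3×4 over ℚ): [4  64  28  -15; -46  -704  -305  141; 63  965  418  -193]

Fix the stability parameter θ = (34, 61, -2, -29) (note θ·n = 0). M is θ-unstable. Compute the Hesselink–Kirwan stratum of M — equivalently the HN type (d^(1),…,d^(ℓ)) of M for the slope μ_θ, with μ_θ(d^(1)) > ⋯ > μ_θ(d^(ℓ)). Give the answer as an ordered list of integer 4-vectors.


Interval decomposition of M: I[1,1], I[2,4], I[3,3], I[3,4]^2.
HN type (ℓ=4): μ^(1)=34; μ^(2)=10; μ^(3)=-2; μ^(4)=-31/2

((1, 0, 0, 0); (0, 1, 1, 1); (0, 0, 1, 0); (0, 0, 2, 2))


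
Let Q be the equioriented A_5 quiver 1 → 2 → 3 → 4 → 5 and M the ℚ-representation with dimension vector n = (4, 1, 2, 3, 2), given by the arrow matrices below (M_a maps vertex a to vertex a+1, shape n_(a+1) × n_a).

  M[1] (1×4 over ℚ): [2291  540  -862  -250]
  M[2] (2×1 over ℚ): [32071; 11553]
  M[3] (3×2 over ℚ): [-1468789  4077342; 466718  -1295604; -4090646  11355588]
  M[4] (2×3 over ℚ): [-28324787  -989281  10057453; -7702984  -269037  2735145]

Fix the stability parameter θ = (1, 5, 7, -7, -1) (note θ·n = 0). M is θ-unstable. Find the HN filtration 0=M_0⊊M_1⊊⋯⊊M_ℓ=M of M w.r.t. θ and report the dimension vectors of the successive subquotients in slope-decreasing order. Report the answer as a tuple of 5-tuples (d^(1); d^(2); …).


Barcode: M ≅ I[1,1]^3, I[1,5], I[3,3], I[4,4], I[4,5]. HN layers by μ_θ (4 steps, strictly decreasing):
  μ^(1)=7; μ^(2)=1; μ^(3)=-1; μ^(4)=-7

((0, 0, 1, 0, 0); (4, 1, 1, 1, 1); (0, 0, 0, 0, 1); (0, 0, 0, 2, 0))


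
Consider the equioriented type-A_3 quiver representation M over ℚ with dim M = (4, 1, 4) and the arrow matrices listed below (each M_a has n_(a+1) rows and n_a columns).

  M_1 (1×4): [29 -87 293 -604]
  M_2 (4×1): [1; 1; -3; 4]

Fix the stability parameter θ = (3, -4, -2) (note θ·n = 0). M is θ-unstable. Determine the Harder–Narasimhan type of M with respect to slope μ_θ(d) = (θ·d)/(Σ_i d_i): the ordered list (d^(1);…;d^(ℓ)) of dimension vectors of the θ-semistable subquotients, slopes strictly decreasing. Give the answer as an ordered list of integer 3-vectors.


Via rank(M_{q-1}∘⋯∘M_p): M ≅ I[1,1]^3, I[1,3], I[3,3]^3.
μ_θ-semistable layers: μ^(1)=3; μ^(2)=-1; μ^(3)=-2

((3, 0, 0); (1, 1, 1); (0, 0, 3))


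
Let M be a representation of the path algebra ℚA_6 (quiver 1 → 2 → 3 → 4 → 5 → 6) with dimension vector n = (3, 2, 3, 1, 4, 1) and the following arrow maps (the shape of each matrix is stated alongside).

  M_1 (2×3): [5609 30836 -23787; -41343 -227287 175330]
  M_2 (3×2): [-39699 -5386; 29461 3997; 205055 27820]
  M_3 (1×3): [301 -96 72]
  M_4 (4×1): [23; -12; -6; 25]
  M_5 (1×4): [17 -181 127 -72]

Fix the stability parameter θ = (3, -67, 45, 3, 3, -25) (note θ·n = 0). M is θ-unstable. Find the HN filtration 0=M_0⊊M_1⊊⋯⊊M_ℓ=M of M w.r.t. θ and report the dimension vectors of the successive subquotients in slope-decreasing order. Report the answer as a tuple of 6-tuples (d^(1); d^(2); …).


Via rank(M_{q-1}∘⋯∘M_p): M ≅ I[1,1], I[1,3], I[1,6], I[3,3], I[5,5]^3.
μ_θ-semistable layers: μ^(1)=45; μ^(2)=13/2; μ^(3)=3; μ^(4)=-32

((0, 0, 2, 0, 0, 0); (0, 0, 1, 1, 1, 1); (1, 0, 0, 0, 3, 0); (2, 2, 0, 0, 0, 0))


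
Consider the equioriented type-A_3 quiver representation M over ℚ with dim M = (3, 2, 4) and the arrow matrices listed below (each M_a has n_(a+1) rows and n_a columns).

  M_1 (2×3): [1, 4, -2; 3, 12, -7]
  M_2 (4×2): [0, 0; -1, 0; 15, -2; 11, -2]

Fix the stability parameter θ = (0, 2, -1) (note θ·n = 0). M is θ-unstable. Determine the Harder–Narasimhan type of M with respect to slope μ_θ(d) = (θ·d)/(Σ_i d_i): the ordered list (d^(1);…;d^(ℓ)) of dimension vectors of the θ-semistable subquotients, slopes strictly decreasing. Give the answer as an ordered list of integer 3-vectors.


Via rank(M_{q-1}∘⋯∘M_p): M ≅ I[1,1], I[1,3]^2, I[3,3]^2.
μ_θ-semistable layers: μ^(1)=1/2; μ^(2)=0; μ^(3)=-1

((0, 2, 2); (3, 0, 0); (0, 0, 2))


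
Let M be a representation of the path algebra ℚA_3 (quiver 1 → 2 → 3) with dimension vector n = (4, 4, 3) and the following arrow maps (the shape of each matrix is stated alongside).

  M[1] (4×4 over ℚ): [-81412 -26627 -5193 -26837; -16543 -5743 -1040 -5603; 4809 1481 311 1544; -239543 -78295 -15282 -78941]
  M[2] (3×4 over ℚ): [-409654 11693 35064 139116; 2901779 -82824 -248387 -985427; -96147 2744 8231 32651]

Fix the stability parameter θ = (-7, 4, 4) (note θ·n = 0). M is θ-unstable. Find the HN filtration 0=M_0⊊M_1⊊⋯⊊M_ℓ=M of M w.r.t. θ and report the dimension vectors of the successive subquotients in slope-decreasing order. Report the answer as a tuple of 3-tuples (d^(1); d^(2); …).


Via rank(M_{q-1}∘⋯∘M_p): M ≅ I[1,2], I[1,3]^3.
μ_θ-semistable layers: μ^(1)=4; μ^(2)=-7

((0, 4, 3); (4, 0, 0))


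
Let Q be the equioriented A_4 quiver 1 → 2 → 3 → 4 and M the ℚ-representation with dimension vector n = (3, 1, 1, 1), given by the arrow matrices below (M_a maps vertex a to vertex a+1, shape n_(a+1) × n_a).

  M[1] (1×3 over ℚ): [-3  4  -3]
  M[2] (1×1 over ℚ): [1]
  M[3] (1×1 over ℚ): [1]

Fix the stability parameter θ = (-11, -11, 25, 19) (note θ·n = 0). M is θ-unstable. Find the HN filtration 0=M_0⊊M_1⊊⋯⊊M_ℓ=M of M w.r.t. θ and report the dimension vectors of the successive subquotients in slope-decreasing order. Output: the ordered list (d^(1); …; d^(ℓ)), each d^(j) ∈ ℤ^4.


Barcode: M ≅ I[1,1]^2, I[1,4]. HN layers by μ_θ (2 steps, strictly decreasing):
  μ^(1)=22; μ^(2)=-11

((0, 0, 1, 1); (3, 1, 0, 0))


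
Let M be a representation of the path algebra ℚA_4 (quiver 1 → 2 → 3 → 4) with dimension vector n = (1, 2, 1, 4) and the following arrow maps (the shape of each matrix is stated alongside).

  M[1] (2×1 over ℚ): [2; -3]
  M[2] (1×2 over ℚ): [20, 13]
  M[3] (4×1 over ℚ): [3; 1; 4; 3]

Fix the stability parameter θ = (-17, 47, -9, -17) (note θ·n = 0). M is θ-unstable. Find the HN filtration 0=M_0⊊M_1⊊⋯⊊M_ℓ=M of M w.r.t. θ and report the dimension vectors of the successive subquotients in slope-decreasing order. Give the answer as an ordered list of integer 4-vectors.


Interval decomposition of M: I[1,4], I[2,2], I[4,4]^3.
HN type (ℓ=3): μ^(1)=47; μ^(2)=7; μ^(3)=-17

((0, 1, 0, 0); (0, 1, 1, 1); (1, 0, 0, 3))


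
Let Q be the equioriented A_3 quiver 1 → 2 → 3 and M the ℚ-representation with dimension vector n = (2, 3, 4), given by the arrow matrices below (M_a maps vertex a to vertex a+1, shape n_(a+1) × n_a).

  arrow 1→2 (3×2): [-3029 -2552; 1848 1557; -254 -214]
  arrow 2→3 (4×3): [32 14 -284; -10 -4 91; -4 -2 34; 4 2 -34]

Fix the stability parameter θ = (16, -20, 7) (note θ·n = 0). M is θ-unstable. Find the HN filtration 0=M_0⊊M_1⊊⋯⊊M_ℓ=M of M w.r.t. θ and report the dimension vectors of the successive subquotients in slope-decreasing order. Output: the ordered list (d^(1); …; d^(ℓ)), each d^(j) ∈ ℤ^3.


Via rank(M_{q-1}∘⋯∘M_p): M ≅ I[1,2], I[1,3], I[2,3], I[3,3]^2.
μ_θ-semistable layers: μ^(1)=7; μ^(2)=-2; μ^(3)=-20

((0, 0, 4); (2, 2, 0); (0, 1, 0))


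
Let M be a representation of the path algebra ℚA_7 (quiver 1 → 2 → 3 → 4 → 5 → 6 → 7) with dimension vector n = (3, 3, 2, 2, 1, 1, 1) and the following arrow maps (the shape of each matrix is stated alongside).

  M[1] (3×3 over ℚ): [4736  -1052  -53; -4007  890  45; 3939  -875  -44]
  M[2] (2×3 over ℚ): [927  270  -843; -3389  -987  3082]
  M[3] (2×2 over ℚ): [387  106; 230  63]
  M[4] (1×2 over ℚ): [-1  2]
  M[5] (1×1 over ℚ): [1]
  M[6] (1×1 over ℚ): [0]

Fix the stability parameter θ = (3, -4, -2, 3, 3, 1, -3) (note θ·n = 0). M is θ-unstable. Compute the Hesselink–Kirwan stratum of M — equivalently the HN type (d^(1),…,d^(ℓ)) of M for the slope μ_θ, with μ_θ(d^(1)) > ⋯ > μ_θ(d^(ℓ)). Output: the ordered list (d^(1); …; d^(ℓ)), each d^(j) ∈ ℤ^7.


Interval decomposition of M: I[1,2], I[1,4], I[1,6], I[7,7].
HN type (ℓ=5): μ^(1)=3; μ^(2)=7/3; μ^(3)=-1/2; μ^(4)=-1; μ^(5)=-3

((0, 0, 0, 1, 0, 0, 0); (0, 0, 0, 1, 1, 1, 0); (1, 1, 0, 0, 0, 0, 0); (2, 2, 2, 0, 0, 0, 0); (0, 0, 0, 0, 0, 0, 1))


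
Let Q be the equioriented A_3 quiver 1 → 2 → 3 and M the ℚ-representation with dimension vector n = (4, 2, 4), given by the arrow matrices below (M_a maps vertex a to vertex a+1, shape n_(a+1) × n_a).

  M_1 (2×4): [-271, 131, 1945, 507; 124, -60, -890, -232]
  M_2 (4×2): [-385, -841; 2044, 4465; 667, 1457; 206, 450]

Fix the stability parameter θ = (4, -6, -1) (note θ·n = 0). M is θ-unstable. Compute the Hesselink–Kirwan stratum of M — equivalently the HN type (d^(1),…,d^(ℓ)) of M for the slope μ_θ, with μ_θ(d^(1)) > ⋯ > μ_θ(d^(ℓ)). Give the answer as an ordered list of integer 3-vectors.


Interval decomposition of M: I[1,1]^2, I[1,3]^2, I[3,3]^2.
HN type (ℓ=2): μ^(1)=4; μ^(2)=-1

((2, 0, 0); (2, 2, 4))


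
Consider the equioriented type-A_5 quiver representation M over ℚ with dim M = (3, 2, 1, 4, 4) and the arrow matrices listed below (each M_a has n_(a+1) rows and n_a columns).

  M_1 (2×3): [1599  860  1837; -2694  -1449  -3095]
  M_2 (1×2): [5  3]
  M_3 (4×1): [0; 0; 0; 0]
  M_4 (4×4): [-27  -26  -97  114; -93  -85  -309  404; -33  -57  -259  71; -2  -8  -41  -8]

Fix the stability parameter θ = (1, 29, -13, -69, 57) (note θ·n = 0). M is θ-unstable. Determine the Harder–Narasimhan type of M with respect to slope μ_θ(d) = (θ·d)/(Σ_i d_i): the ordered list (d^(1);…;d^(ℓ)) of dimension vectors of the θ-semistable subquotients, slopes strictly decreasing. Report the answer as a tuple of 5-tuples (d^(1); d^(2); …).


Interval decomposition of M: I[1,1], I[1,2], I[1,3], I[4,5]^4.
HN type (ℓ=5): μ^(1)=57; μ^(2)=29; μ^(3)=8; μ^(4)=1; μ^(5)=-69

((0, 0, 0, 0, 4); (0, 1, 0, 0, 0); (0, 1, 1, 0, 0); (3, 0, 0, 0, 0); (0, 0, 0, 4, 0))


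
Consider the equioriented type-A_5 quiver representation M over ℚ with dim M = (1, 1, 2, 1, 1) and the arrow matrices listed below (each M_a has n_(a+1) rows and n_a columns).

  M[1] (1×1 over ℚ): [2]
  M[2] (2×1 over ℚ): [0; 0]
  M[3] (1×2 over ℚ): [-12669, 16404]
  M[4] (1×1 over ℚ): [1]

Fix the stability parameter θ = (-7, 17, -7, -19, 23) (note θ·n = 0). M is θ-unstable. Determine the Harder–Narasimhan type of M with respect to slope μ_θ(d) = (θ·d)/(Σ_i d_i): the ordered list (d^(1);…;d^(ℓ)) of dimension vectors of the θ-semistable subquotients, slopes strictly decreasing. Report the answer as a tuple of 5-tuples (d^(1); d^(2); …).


Via rank(M_{q-1}∘⋯∘M_p): M ≅ I[1,2], I[3,3], I[3,5].
μ_θ-semistable layers: μ^(1)=23; μ^(2)=17; μ^(3)=-7; μ^(4)=-13

((0, 0, 0, 0, 1); (0, 1, 0, 0, 0); (1, 0, 1, 0, 0); (0, 0, 1, 1, 0))


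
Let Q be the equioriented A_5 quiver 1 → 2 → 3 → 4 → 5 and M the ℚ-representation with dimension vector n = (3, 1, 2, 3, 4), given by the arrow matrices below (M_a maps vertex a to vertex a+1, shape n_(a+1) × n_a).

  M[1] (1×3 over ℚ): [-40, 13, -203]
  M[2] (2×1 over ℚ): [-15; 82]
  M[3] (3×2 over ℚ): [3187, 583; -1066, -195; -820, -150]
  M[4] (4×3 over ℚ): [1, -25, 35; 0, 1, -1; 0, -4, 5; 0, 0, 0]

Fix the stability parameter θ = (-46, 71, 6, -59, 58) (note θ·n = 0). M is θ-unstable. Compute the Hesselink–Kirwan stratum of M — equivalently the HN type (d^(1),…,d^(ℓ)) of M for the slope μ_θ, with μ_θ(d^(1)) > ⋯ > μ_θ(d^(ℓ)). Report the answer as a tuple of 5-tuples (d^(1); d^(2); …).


Barcode: M ≅ I[1,1]^2, I[1,5], I[3,5], I[4,5], I[5,5]. HN layers by μ_θ (5 steps, strictly decreasing):
  μ^(1)=58; μ^(2)=6; μ^(3)=-53/2; μ^(4)=-46; μ^(5)=-59

((0, 0, 0, 0, 4); (0, 1, 1, 1, 0); (0, 0, 1, 1, 0); (3, 0, 0, 0, 0); (0, 0, 0, 1, 0))


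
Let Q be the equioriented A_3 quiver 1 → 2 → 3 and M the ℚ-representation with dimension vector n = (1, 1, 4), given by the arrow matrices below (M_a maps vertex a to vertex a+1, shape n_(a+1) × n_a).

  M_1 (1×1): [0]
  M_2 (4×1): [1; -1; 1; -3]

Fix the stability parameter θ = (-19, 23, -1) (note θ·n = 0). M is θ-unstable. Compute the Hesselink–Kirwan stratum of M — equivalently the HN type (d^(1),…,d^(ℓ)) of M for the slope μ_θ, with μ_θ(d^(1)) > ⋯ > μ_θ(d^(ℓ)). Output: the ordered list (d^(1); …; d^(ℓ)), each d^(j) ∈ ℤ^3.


Barcode: M ≅ I[1,1], I[2,3], I[3,3]^3. HN layers by μ_θ (3 steps, strictly decreasing):
  μ^(1)=11; μ^(2)=-1; μ^(3)=-19

((0, 1, 1); (0, 0, 3); (1, 0, 0))


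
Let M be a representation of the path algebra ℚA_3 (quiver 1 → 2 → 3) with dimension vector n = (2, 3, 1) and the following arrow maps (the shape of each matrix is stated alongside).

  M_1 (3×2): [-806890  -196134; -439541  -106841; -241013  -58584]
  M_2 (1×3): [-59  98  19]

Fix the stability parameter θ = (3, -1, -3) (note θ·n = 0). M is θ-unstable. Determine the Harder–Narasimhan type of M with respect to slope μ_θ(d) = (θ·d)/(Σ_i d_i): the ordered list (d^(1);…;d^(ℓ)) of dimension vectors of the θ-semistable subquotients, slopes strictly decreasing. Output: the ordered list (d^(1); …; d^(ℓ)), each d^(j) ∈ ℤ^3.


Interval decomposition of M: I[1,2], I[1,3], I[2,2].
HN type (ℓ=3): μ^(1)=1; μ^(2)=-1/3; μ^(3)=-1

((1, 1, 0); (1, 1, 1); (0, 1, 0))


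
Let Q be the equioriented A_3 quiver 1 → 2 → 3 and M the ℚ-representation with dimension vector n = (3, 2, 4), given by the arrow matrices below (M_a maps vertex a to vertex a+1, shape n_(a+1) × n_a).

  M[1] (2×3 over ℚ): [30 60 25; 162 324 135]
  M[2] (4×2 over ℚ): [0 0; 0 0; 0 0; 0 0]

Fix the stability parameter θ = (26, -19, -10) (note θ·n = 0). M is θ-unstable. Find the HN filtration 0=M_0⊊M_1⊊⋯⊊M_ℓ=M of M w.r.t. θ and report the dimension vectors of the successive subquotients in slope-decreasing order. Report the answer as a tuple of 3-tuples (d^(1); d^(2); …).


Interval decomposition of M: I[1,1]^2, I[1,2], I[2,2], I[3,3]^4.
HN type (ℓ=4): μ^(1)=26; μ^(2)=7/2; μ^(3)=-10; μ^(4)=-19

((2, 0, 0); (1, 1, 0); (0, 0, 4); (0, 1, 0))


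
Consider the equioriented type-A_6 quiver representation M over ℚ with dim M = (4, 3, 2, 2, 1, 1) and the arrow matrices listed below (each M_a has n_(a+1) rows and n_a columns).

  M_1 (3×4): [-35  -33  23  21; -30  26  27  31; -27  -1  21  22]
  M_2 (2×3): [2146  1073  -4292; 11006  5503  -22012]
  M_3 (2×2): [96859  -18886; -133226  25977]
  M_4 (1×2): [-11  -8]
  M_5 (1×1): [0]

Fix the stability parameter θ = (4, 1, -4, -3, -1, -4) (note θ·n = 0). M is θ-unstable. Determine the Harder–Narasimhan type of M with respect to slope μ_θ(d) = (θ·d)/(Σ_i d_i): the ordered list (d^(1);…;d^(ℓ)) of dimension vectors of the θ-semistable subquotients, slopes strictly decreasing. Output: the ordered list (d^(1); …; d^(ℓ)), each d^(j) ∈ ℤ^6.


Interval decomposition of M: I[1,1], I[1,2]^2, I[1,5], I[3,4], I[6,6].
HN type (ℓ=5): μ^(1)=4; μ^(2)=5/2; μ^(3)=-3/5; μ^(4)=-3; μ^(5)=-4

((1, 0, 0, 0, 0, 0); (2, 2, 0, 0, 0, 0); (1, 1, 1, 1, 1, 0); (0, 0, 0, 1, 0, 0); (0, 0, 1, 0, 0, 1))


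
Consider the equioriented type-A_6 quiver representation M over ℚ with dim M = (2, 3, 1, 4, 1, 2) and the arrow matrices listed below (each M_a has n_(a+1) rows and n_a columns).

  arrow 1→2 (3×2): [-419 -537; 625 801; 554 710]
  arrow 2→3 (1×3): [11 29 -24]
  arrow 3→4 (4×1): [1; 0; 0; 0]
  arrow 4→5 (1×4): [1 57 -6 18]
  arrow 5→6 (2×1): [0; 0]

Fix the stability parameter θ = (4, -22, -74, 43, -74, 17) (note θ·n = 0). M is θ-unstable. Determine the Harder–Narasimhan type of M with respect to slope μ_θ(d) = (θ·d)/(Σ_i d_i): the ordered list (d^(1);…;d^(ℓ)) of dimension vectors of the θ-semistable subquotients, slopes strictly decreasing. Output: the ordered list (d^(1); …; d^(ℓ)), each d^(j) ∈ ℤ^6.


Interval decomposition of M: I[1,2], I[1,5], I[2,2], I[4,4]^3, I[6,6]^2.
HN type (ℓ=6): μ^(1)=43; μ^(2)=17; μ^(3)=-9; μ^(4)=-31/2; μ^(5)=-22; μ^(6)=-92/3

((0, 0, 0, 3, 0, 0); (0, 0, 0, 0, 0, 2); (1, 1, 0, 0, 0, 0); (0, 0, 0, 1, 1, 0); (0, 1, 0, 0, 0, 0); (1, 1, 1, 0, 0, 0))


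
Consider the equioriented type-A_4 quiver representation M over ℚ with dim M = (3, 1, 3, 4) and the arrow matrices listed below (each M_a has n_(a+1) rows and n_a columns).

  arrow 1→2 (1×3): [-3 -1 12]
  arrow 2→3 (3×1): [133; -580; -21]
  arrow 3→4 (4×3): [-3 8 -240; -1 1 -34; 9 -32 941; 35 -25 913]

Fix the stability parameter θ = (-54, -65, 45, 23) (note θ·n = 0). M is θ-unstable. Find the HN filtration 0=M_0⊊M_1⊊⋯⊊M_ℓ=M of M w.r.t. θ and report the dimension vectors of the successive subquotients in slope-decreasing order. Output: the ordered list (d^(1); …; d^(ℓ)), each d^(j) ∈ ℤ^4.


Barcode: M ≅ I[1,1]^2, I[1,4], I[3,4]^2, I[4,4]. HN layers by μ_θ (4 steps, strictly decreasing):
  μ^(1)=34; μ^(2)=23; μ^(3)=-54; μ^(4)=-119/2

((0, 0, 3, 3); (0, 0, 0, 1); (2, 0, 0, 0); (1, 1, 0, 0))


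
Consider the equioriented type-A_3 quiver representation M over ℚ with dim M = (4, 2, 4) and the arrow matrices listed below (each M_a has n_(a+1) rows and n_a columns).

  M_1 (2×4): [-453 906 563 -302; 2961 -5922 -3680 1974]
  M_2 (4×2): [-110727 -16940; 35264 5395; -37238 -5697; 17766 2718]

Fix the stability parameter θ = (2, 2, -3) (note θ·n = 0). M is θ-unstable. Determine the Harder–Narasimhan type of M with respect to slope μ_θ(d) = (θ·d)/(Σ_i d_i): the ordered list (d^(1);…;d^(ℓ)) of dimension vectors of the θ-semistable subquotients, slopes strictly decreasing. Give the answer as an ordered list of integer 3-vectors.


Via rank(M_{q-1}∘⋯∘M_p): M ≅ I[1,1]^2, I[1,3]^2, I[3,3]^2.
μ_θ-semistable layers: μ^(1)=2; μ^(2)=1/3; μ^(3)=-3

((2, 0, 0); (2, 2, 2); (0, 0, 2))


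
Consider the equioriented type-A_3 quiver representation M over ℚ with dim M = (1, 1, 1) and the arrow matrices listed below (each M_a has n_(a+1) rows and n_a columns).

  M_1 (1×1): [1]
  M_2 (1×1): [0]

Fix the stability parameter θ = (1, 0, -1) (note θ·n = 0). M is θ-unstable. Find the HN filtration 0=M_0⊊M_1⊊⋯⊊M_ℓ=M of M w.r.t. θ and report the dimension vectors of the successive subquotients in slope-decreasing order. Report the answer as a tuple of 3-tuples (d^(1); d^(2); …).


Via rank(M_{q-1}∘⋯∘M_p): M ≅ I[1,2], I[3,3].
μ_θ-semistable layers: μ^(1)=1/2; μ^(2)=-1

((1, 1, 0); (0, 0, 1))


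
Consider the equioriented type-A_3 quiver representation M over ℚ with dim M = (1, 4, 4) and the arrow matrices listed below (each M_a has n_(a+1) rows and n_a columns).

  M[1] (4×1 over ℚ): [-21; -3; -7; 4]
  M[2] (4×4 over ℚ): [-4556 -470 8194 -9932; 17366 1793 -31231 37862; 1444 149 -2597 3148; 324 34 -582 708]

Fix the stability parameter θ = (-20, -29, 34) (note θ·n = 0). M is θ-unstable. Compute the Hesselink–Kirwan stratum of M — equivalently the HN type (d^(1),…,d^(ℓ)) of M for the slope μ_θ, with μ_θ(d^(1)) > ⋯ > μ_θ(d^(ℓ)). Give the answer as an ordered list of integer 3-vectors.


Barcode: M ≅ I[1,2], I[2,2], I[2,3]^2, I[3,3]^2. HN layers by μ_θ (3 steps, strictly decreasing):
  μ^(1)=34; μ^(2)=-49/2; μ^(3)=-29

((0, 0, 4); (1, 1, 0); (0, 3, 0))


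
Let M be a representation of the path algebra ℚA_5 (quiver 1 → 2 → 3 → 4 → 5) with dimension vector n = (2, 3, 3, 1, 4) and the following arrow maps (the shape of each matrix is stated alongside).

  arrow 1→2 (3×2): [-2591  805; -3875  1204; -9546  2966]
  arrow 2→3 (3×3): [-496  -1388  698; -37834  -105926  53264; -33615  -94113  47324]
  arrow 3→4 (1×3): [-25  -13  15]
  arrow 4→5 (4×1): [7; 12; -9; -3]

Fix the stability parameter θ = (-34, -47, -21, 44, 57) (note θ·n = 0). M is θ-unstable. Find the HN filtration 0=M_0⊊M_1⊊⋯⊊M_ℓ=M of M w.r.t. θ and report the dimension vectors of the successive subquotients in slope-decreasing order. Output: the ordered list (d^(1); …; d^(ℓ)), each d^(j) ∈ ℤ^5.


Barcode: M ≅ I[1,2], I[1,5], I[2,3], I[3,3], I[5,5]^3. HN layers by μ_θ (5 steps, strictly decreasing):
  μ^(1)=57; μ^(2)=44; μ^(3)=-21; μ^(4)=-81/2; μ^(5)=-47

((0, 0, 0, 0, 4); (0, 0, 0, 1, 0); (0, 0, 3, 0, 0); (2, 2, 0, 0, 0); (0, 1, 0, 0, 0))


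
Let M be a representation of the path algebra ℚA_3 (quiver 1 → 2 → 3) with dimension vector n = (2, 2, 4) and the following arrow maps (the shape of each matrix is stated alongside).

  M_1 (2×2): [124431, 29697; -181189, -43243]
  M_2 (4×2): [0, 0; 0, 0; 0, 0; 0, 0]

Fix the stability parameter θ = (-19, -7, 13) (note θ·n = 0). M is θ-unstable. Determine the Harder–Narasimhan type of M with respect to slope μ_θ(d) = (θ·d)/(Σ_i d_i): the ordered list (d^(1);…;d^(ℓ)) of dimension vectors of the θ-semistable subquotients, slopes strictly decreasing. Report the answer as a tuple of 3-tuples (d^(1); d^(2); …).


Interval decomposition of M: I[1,1], I[1,2], I[2,2], I[3,3]^4.
HN type (ℓ=3): μ^(1)=13; μ^(2)=-7; μ^(3)=-19

((0, 0, 4); (0, 2, 0); (2, 0, 0))


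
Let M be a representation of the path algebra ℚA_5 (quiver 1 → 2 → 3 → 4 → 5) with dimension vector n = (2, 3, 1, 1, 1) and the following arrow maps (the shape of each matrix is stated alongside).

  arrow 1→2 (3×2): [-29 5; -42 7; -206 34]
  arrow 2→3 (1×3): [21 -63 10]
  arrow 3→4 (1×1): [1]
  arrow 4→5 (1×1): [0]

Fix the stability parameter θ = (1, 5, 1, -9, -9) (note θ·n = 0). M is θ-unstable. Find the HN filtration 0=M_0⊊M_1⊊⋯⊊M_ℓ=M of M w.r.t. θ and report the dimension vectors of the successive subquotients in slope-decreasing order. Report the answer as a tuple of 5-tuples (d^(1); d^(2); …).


Via rank(M_{q-1}∘⋯∘M_p): M ≅ I[1,2], I[1,4], I[2,2], I[5,5].
μ_θ-semistable layers: μ^(1)=5; μ^(2)=1; μ^(3)=-1/2; μ^(4)=-9

((0, 2, 0, 0, 0); (1, 0, 0, 0, 0); (1, 1, 1, 1, 0); (0, 0, 0, 0, 1))


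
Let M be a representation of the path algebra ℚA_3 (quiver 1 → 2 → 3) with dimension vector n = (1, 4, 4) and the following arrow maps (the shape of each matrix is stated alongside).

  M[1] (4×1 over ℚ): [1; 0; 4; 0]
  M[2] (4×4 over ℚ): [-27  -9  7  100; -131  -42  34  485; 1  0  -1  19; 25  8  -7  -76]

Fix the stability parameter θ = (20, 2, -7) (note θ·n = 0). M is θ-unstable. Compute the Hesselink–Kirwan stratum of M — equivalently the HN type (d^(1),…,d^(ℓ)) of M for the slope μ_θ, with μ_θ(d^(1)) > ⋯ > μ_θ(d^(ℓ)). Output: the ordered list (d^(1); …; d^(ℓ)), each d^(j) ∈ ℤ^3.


Interval decomposition of M: I[1,3], I[2,3]^3.
HN type (ℓ=2): μ^(1)=5; μ^(2)=-5/2

((1, 1, 1); (0, 3, 3))


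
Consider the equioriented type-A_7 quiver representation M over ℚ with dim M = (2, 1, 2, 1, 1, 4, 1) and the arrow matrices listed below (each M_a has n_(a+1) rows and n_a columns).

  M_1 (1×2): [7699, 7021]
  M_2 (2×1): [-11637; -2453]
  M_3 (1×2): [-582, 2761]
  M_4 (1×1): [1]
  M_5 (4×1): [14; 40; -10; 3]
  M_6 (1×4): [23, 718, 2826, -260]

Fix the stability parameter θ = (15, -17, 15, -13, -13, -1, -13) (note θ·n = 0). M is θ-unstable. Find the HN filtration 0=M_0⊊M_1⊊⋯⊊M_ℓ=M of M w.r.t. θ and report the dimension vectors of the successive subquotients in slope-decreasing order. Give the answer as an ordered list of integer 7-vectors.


Via rank(M_{q-1}∘⋯∘M_p): M ≅ I[1,1], I[1,7], I[3,3], I[6,6]^3.
μ_θ-semistable layers: μ^(1)=15; μ^(2)=-1; μ^(3)=-27/7

((1, 0, 1, 0, 0, 0, 0); (0, 0, 0, 0, 0, 3, 0); (1, 1, 1, 1, 1, 1, 1))


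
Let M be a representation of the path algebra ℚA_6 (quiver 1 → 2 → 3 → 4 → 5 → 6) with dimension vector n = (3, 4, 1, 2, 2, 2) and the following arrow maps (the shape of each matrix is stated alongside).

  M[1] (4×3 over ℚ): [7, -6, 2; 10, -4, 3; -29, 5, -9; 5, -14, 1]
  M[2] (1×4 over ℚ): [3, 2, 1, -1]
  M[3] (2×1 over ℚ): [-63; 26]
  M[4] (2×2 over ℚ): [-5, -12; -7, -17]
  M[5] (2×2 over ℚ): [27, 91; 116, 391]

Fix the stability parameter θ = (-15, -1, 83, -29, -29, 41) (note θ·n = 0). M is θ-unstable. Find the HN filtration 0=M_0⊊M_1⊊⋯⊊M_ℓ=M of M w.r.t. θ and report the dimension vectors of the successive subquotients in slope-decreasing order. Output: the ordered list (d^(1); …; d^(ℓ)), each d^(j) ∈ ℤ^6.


Barcode: M ≅ I[1,2]^2, I[1,6], I[2,2], I[4,6]. HN layers by μ_θ (5 steps, strictly decreasing):
  μ^(1)=41; μ^(2)=25/3; μ^(3)=-1; μ^(4)=-15; μ^(5)=-29

((0, 0, 0, 0, 0, 2); (0, 0, 1, 1, 1, 0); (0, 4, 0, 0, 0, 0); (3, 0, 0, 0, 0, 0); (0, 0, 0, 1, 1, 0))


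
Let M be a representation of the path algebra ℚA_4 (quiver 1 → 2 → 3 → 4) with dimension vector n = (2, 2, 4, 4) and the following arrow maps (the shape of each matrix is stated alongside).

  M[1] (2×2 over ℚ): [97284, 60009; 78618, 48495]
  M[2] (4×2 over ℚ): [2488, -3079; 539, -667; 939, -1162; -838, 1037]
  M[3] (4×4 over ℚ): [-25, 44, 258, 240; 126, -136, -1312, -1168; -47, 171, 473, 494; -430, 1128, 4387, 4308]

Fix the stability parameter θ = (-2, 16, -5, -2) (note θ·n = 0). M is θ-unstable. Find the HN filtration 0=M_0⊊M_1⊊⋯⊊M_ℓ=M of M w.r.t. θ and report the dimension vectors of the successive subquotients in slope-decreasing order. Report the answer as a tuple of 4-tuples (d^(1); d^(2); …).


Interval decomposition of M: I[1,4]^2, I[3,3], I[3,4], I[4,4].
HN type (ℓ=3): μ^(1)=3; μ^(2)=-2; μ^(3)=-5

((0, 2, 2, 2); (2, 0, 0, 2); (0, 0, 2, 0))


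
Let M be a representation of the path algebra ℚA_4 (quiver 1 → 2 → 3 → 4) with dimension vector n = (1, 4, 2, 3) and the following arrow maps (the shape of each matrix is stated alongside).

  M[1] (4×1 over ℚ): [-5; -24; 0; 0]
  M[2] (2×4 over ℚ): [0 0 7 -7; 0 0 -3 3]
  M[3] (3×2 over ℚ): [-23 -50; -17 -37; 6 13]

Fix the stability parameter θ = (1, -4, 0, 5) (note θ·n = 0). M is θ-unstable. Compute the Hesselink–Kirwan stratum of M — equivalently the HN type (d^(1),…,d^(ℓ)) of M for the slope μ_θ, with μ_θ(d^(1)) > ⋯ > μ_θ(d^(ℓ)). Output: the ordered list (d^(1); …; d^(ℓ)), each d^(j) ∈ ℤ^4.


Via rank(M_{q-1}∘⋯∘M_p): M ≅ I[1,2], I[2,2]^2, I[2,4], I[3,4], I[4,4].
μ_θ-semistable layers: μ^(1)=5; μ^(2)=0; μ^(3)=-3/2; μ^(4)=-4

((0, 0, 0, 3); (0, 0, 2, 0); (1, 1, 0, 0); (0, 3, 0, 0))


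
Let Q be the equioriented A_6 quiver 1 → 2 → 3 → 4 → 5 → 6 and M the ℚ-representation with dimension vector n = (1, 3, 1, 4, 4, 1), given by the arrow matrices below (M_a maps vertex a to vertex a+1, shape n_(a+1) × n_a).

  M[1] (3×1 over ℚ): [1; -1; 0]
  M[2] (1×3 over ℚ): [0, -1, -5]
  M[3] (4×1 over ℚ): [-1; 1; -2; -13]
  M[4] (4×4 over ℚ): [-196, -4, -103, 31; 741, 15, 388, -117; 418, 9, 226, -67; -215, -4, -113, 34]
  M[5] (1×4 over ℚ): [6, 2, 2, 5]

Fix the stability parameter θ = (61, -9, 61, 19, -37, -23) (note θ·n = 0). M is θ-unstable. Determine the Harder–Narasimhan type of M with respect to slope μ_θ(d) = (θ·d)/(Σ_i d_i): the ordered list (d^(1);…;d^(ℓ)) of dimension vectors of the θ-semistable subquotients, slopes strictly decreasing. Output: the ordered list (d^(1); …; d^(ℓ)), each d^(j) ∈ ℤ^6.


Interval decomposition of M: I[1,6], I[2,2]^2, I[4,5]^3.
HN type (ℓ=2): μ^(1)=12; μ^(2)=-9

((1, 1, 1, 1, 1, 1); (0, 2, 0, 3, 3, 0))


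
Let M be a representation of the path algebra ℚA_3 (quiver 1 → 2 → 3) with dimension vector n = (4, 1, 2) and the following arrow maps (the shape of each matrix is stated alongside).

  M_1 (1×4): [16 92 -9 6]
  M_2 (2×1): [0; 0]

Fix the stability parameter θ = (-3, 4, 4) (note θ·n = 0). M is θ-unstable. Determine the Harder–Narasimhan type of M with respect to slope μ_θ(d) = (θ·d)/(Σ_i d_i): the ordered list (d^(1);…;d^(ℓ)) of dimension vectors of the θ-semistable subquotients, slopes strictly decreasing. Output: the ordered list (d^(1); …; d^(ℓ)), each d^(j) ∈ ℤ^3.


Via rank(M_{q-1}∘⋯∘M_p): M ≅ I[1,1]^3, I[1,2], I[3,3]^2.
μ_θ-semistable layers: μ^(1)=4; μ^(2)=-3

((0, 1, 2); (4, 0, 0))


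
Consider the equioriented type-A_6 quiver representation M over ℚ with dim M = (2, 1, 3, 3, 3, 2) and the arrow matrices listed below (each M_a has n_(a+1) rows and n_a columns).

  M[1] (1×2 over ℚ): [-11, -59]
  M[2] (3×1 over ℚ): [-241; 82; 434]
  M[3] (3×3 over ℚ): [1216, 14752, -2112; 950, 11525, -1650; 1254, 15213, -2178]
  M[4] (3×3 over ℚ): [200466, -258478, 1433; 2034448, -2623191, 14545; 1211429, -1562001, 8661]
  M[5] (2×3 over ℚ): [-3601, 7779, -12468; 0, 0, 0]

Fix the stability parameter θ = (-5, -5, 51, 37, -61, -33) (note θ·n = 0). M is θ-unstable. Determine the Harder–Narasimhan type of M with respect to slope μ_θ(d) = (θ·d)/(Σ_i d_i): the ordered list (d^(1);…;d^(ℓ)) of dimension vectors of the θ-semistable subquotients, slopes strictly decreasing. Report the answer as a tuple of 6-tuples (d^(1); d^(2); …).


Barcode: M ≅ I[1,1], I[1,3], I[3,3], I[3,6], I[4,5]^2, I[6,6]. HN layers by μ_θ (5 steps, strictly decreasing):
  μ^(1)=51; μ^(2)=-3/2; μ^(3)=-5; μ^(4)=-12; μ^(5)=-33

((0, 0, 2, 0, 0, 0); (0, 0, 1, 1, 1, 1); (2, 1, 0, 0, 0, 0); (0, 0, 0, 2, 2, 0); (0, 0, 0, 0, 0, 1))


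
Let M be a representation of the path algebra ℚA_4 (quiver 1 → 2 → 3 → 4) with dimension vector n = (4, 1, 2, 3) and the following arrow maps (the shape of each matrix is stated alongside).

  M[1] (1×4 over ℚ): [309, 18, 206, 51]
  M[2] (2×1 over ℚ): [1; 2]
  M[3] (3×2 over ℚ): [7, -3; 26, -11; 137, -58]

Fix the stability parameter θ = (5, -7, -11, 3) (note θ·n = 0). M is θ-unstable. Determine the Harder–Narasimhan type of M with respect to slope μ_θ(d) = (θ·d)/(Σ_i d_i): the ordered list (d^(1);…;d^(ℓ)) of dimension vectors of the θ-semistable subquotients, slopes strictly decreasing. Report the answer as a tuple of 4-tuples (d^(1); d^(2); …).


Interval decomposition of M: I[1,1]^3, I[1,4], I[3,4], I[4,4].
HN type (ℓ=4): μ^(1)=5; μ^(2)=3; μ^(3)=-13/3; μ^(4)=-11

((3, 0, 0, 0); (0, 0, 0, 3); (1, 1, 1, 0); (0, 0, 1, 0))
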